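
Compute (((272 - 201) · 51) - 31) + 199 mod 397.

216

272 - 201 = 71
71 · 51 = 3621 ≡ 48 (mod 397)
48 - 31 = 17
17 + 199 = 216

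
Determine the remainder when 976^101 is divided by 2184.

Compute successive squares:
976^1 ≡ 976 (mod 2184)
976^2 ≡ 976^2 = 952576 ≡ 352 (mod 2184)
976^4 ≡ 352^2 = 123904 ≡ 1600 (mod 2184)
976^8 ≡ 1600^2 = 2560000 ≡ 352 (mod 2184)
976^16 ≡ 352^2 = 123904 ≡ 1600 (mod 2184)
976^32 ≡ 1600^2 = 2560000 ≡ 352 (mod 2184)
976^64 ≡ 352^2 = 123904 ≡ 1600 (mod 2184)
976^101 = 976^64 × 976^32 × 976^4 × 976^1 ≡ 1600 × 352 × 1600 × 976 (mod 2184).
Accumulate the product:
1600 × 352 = 563200 ≡ 1912
1912 × 1600 = 3059200 ≡ 1600
1600 × 976 = 1561600 ≡ 40

40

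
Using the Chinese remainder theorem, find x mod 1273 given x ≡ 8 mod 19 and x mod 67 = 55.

19⁻¹ mod 67: 19×60 ≡ 1 (mod 67), so 19⁻¹ ≡ 60.
x = 8 + 19×((55 − 8)×60 mod 67) = 8 + 19×6 = 122.
Check: 122 mod 19 = 8, 122 mod 67 = 55. ✓

122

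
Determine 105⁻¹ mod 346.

Apply the Euclidean algorithm and back-substitute:
346 = 3×105 + 31
105 = 3×31 + 12
31 = 2×12 + 7
12 = 1×7 + 5
7 = 1×5 + 2
5 = 2×2 + 1
2 = 2×1 + 0
gcd(105, 346) = 1, so the inverse exists.
Bézout: 1 = −44×346 + 145×105.
So 105⁻¹ ≡ 145 (mod 346).

145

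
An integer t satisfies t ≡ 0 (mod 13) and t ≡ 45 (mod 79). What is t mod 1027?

13⁻¹ mod 79: 13×73 ≡ 1 (mod 79), so 13⁻¹ ≡ 73.
t = 0 + 13×((45 − 0)×73 mod 79) = 0 + 13×46 = 598.

598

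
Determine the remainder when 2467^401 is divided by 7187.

Using repeated squaring:
2467^1 ≡ 2467 (mod 7187)
2467^2 ≡ 2467^2 = 6086089 ≡ 5887 (mod 7187)
2467^4 ≡ 5887^2 = 34656769 ≡ 1055 (mod 7187)
2467^8 ≡ 1055^2 = 1113025 ≡ 6227 (mod 7187)
2467^16 ≡ 6227^2 = 38775529 ≡ 1664 (mod 7187)
2467^32 ≡ 1664^2 = 2768896 ≡ 1901 (mod 7187)
2467^64 ≡ 1901^2 = 3613801 ≡ 5927 (mod 7187)
2467^128 ≡ 5927^2 = 35129329 ≡ 6460 (mod 7187)
2467^256 ≡ 6460^2 = 41731600 ≡ 3878 (mod 7187)
2467^401 = 2467^256 × 2467^128 × 2467^16 × 2467^1 ≡ 3878 × 6460 × 1664 × 2467 (mod 7187).
Accumulate the product:
3878 × 6460 = 25051880 ≡ 5185
5185 × 1664 = 8627840 ≡ 3440
3440 × 2467 = 8486480 ≡ 5820

5820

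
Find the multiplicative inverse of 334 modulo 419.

Run the extended Euclidean algorithm:
419 = 1×334 + 85
334 = 3×85 + 79
85 = 1×79 + 6
79 = 13×6 + 1
6 = 6×1 + 0
gcd(334, 419) = 1, so the inverse exists.
Bézout: 1 = −55×419 + 69×334.
So 334⁻¹ ≡ 69 (mod 419).

69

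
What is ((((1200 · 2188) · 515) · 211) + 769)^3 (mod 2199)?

1900

1200 · 2188 = 2625600 ≡ 2193 (mod 2199)
2193 · 515 = 1129395 ≡ 1308 (mod 2199)
1308 · 211 = 275988 ≡ 1113 (mod 2199)
1113 + 769 = 1882
(1882)^3 ≡ 1900 (mod 2199)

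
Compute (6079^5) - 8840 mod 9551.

7286

(6079)^5 ≡ 6575 (mod 9551)
6575 - 8840 = -2265 ≡ 7286 (mod 9551)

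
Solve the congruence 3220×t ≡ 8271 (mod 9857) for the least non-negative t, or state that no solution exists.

2626

gcd(3220, 9857) = 1, so a unique solution mod 9857 exists.
3220⁻¹ ≡ 5654 (mod 9857).
t ≡ 5654×8271 ≡ 2626 (mod 9857).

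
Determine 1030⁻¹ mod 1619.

536

By the extended Euclidean algorithm:
1619 = 1·1030 + 589
1030 = 1·589 + 441
589 = 1·441 + 148
441 = 2·148 + 145
148 = 1·145 + 3
145 = 48·3 + 1
3 = 3·1 + 0
gcd(1030, 1619) = 1, so the inverse exists.
Back-substitute for 1:
1 = 1·145 − 48·3
  = −48·148 + 49·145
  = 49·441 − 146·148
  = −146·589 + 195·441
  = 195·1030 − 341·589
  = −341·1619 + 536·1030
So 1030⁻¹ ≡ 536 (mod 1619).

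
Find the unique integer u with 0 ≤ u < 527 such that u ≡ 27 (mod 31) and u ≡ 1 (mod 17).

31⁻¹ mod 17: 31·11 ≡ 1 (mod 17), so 31⁻¹ ≡ 11.
u = 27 + 31·((1 − 27)·11 mod 17) = 27 + 31·3 = 120.

120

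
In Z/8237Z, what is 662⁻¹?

759

By the extended Euclidean algorithm:
8237 = 12*662 + 293
662 = 2*293 + 76
293 = 3*76 + 65
76 = 1*65 + 11
65 = 5*11 + 10
11 = 1*10 + 1
10 = 10*1 + 0
gcd(662, 8237) = 1, so the inverse exists.
Bézout: 1 = −61*8237 + 759*662.
So 662⁻¹ ≡ 759 (mod 8237).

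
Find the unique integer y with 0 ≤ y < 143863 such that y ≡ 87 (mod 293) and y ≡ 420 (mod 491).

136918

293⁻¹ mod 491: 293·429 ≡ 1 (mod 491), so 293⁻¹ ≡ 429.
y = 87 + 293·((420 − 87)·429 mod 491) = 87 + 293·467 = 136918.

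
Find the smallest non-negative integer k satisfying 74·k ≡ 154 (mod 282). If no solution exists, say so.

44

gcd(74, 282) = 2, and 2 | 154, so solutions exist.
Divide through by 2: 37·k = 77 (mod 141).
37⁻¹ ≡ 61 (mod 141).
k ≡ 61·77 ≡ 44 (mod 141).
The smallest non-negative solution is k = 44.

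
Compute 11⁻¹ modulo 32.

32 = 2*11 + 10
11 = 1*10 + 1
10 = 10*1 + 0
gcd(11, 32) = 1, so the inverse exists.
Bézout: 1 = −1*32 + 3*11.
So 11⁻¹ ≡ 3 (mod 32).

3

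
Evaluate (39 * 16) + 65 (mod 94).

39 * 16 = 624 ≡ 60 (mod 94)
60 + 65 = 125 ≡ 31 (mod 94)

31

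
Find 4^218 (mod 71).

3

Using repeated squaring:
218 in binary is 11011010, i.e. 218 = 128 + 64 + 16 + 8 + 2.
4^1 ≡ 4 (mod 71)
4^2 ≡ 4^2 = 16 (mod 71)
4^4 ≡ 16^2 = 256 ≡ 43 (mod 71)
4^8 ≡ 43^2 = 1849 ≡ 3 (mod 71)
4^16 ≡ 3^2 = 9 (mod 71)
4^32 ≡ 9^2 = 81 ≡ 10 (mod 71)
4^64 ≡ 10^2 = 100 ≡ 29 (mod 71)
4^128 ≡ 29^2 = 841 ≡ 60 (mod 71)
4^218 = 4^128 * 4^64 * 4^16 * 4^8 * 4^2 ≡ 60 * 29 * 9 * 3 * 16 (mod 71).
Accumulate the product:
60 * 29 = 1740 ≡ 36
36 * 9 = 324 ≡ 40
40 * 3 = 120 ≡ 49
49 * 16 = 784 ≡ 3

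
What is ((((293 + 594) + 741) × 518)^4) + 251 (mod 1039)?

24

293 + 594 = 887
887 + 741 = 1628 ≡ 589 (mod 1039)
589 × 518 = 305102 ≡ 675 (mod 1039)
(675)^4 ≡ 812 (mod 1039)
812 + 251 = 1063 ≡ 24 (mod 1039)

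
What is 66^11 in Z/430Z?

326

By square-and-multiply:
11 in binary is 1011, i.e. 11 = 8 + 2 + 1.
66^1 ≡ 66 (mod 430)
66^2 ≡ 66^2 = 4356 ≡ 56 (mod 430)
66^4 ≡ 56^2 = 3136 ≡ 126 (mod 430)
66^8 ≡ 126^2 = 15876 ≡ 396 (mod 430)
66^11 = 66^8 · 66^2 · 66^1 ≡ 396 · 56 · 66 (mod 430).
Accumulate the product:
396 · 56 = 22176 ≡ 246
246 · 66 = 16236 ≡ 326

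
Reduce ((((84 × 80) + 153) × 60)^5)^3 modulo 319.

84 × 80 = 6720 ≡ 21 (mod 319)
21 + 153 = 174
174 × 60 = 10440 ≡ 232 (mod 319)
(232)^5 ≡ 232 (mod 319)
(232)^3 ≡ 232 (mod 319)

232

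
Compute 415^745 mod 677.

Compute successive squares:
415^1 ≡ 415 (mod 677)
415^2 ≡ 415^2 = 172225 ≡ 267 (mod 677)
415^4 ≡ 267^2 = 71289 ≡ 204 (mod 677)
415^8 ≡ 204^2 = 41616 ≡ 319 (mod 677)
415^16 ≡ 319^2 = 101761 ≡ 211 (mod 677)
415^32 ≡ 211^2 = 44521 ≡ 516 (mod 677)
415^64 ≡ 516^2 = 266256 ≡ 195 (mod 677)
415^128 ≡ 195^2 = 38025 ≡ 113 (mod 677)
415^256 ≡ 113^2 = 12769 ≡ 583 (mod 677)
415^512 ≡ 583^2 = 339889 ≡ 35 (mod 677)
415^745 = 415^512 × 415^128 × 415^64 × 415^32 × 415^8 × 415^1 ≡ 35 × 113 × 195 × 516 × 319 × 415 (mod 677).
Accumulate the product:
35 × 113 = 3955 ≡ 570
570 × 195 = 111150 ≡ 122
122 × 516 = 62952 ≡ 668
668 × 319 = 213092 ≡ 514
514 × 415 = 213310 ≡ 55

55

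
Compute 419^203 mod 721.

Compute successive squares:
419^1 ≡ 419 (mod 721)
419^2 ≡ 419^2 = 175561 ≡ 358 (mod 721)
419^4 ≡ 358^2 = 128164 ≡ 547 (mod 721)
419^8 ≡ 547^2 = 299209 ≡ 715 (mod 721)
419^16 ≡ 715^2 = 511225 ≡ 36 (mod 721)
419^32 ≡ 36^2 = 1296 ≡ 575 (mod 721)
419^64 ≡ 575^2 = 330625 ≡ 407 (mod 721)
419^128 ≡ 407^2 = 165649 ≡ 540 (mod 721)
419^203 = 419^128 * 419^64 * 419^8 * 419^2 * 419^1 ≡ 540 * 407 * 715 * 358 * 419 (mod 721).
Accumulate the product:
540 * 407 = 219780 ≡ 596
596 * 715 = 426140 ≡ 29
29 * 358 = 10382 ≡ 288
288 * 419 = 120672 ≡ 265

265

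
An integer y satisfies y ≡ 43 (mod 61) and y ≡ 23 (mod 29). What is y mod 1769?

61⁻¹ mod 29: 61*10 ≡ 1 (mod 29), so 61⁻¹ ≡ 10.
y = 43 + 61*((23 − 43)*10 mod 29) = 43 + 61*3 = 226.
Check: 226 mod 61 = 43, 226 mod 29 = 23. ✓

226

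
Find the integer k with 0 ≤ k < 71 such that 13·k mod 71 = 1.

Run the extended Euclidean algorithm:
71 = 5·13 + 6
13 = 2·6 + 1
6 = 6·1 + 0
gcd(13, 71) = 1, so the inverse exists.
Back-substitute for 1:
1 = 1·13 − 2·6
  = −2·71 + 11·13
So 13⁻¹ ≡ 11 (mod 71).

11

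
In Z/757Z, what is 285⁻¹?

Run the extended Euclidean algorithm:
757 = 2·285 + 187
285 = 1·187 + 98
187 = 1·98 + 89
98 = 1·89 + 9
89 = 9·9 + 8
9 = 1·8 + 1
8 = 8·1 + 0
gcd(285, 757) = 1, so the inverse exists.
Bézout: 1 = −32·757 + 85·285.
So 285⁻¹ ≡ 85 (mod 757).

85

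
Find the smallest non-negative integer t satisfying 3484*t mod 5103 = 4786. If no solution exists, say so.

gcd(3484, 5103) = 1, so a unique solution mod 5103 exists.
3484⁻¹ ≡ 892 (mod 5103).
t ≡ 892*4786 ≡ 3004 (mod 5103).

3004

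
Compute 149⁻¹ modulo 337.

337 = 2*149 + 39
149 = 3*39 + 32
39 = 1*32 + 7
32 = 4*7 + 4
7 = 1*4 + 3
4 = 1*3 + 1
3 = 3*1 + 0
gcd(149, 337) = 1, so the inverse exists.
Back-substitute for 1:
1 = 1*4 − 1*3
  = −1*7 + 2*4
  = 2*32 − 9*7
  = −9*39 + 11*32
  = 11*149 − 42*39
  = −42*337 + 95*149
So 149⁻¹ ≡ 95 (mod 337).

95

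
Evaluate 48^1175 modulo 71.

48^1 ≡ 48 (mod 71)
48^2 ≡ 48^2 = 2304 ≡ 32 (mod 71)
48^4 ≡ 32^2 = 1024 ≡ 30 (mod 71)
48^8 ≡ 30^2 = 900 ≡ 48 (mod 71)
48^16 ≡ 48^2 = 2304 ≡ 32 (mod 71)
48^32 ≡ 32^2 = 1024 ≡ 30 (mod 71)
48^64 ≡ 30^2 = 900 ≡ 48 (mod 71)
48^128 ≡ 48^2 = 2304 ≡ 32 (mod 71)
48^256 ≡ 32^2 = 1024 ≡ 30 (mod 71)
48^512 ≡ 30^2 = 900 ≡ 48 (mod 71)
48^1024 ≡ 48^2 = 2304 ≡ 32 (mod 71)
48^1175 = 48^1024 × 48^128 × 48^16 × 48^4 × 48^2 × 48^1 ≡ 32 × 32 × 32 × 30 × 32 × 48 (mod 71).
Accumulate the product:
32 × 32 = 1024 ≡ 30
30 × 32 = 960 ≡ 37
37 × 30 = 1110 ≡ 45
45 × 32 = 1440 ≡ 20
20 × 48 = 960 ≡ 37

37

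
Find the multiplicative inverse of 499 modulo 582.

582 = 1·499 + 83
499 = 6·83 + 1
83 = 83·1 + 0
gcd(499, 582) = 1, so the inverse exists.
Back-substitute for 1:
1 = 1·499 − 6·83
  = −6·582 + 7·499
So 499⁻¹ ≡ 7 (mod 582).

7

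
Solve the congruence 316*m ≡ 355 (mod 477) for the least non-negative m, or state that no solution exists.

220

gcd(316, 477) = 1, so a unique solution mod 477 exists.
316⁻¹ ≡ 397 (mod 477).
m ≡ 397*355 ≡ 220 (mod 477).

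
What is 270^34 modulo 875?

Using repeated squaring:
34 in binary is 100010, i.e. 34 = 32 + 2.
270^1 ≡ 270 (mod 875)
270^2 ≡ 270^2 = 72900 ≡ 275 (mod 875)
270^4 ≡ 275^2 = 75625 ≡ 375 (mod 875)
270^8 ≡ 375^2 = 140625 ≡ 625 (mod 875)
270^16 ≡ 625^2 = 390625 ≡ 375 (mod 875)
270^32 ≡ 375^2 = 140625 ≡ 625 (mod 875)
270^34 = 270^32 · 270^2 ≡ 625 · 275 (mod 875).
625 · 275 = 171875 ≡ 375 (mod 875).

375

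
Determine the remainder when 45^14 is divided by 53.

14 in binary is 1110, i.e. 14 = 8 + 4 + 2.
45^1 ≡ 45 (mod 53)
45^2 ≡ 45^2 = 2025 ≡ 11 (mod 53)
45^4 ≡ 11^2 = 121 ≡ 15 (mod 53)
45^8 ≡ 15^2 = 225 ≡ 13 (mod 53)
45^14 = 45^8 · 45^4 · 45^2 ≡ 13 · 15 · 11 (mod 53).
Accumulate the product:
13 · 15 = 195 ≡ 36
36 · 11 = 396 ≡ 25

25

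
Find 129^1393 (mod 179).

1393 in binary is 10101110001, i.e. 1393 = 1024 + 256 + 64 + 32 + 16 + 1.
129^1 ≡ 129 (mod 179)
129^2 ≡ 129^2 = 16641 ≡ 173 (mod 179)
129^4 ≡ 173^2 = 29929 ≡ 36 (mod 179)
129^8 ≡ 36^2 = 1296 ≡ 43 (mod 179)
129^16 ≡ 43^2 = 1849 ≡ 59 (mod 179)
129^32 ≡ 59^2 = 3481 ≡ 80 (mod 179)
129^64 ≡ 80^2 = 6400 ≡ 135 (mod 179)
129^128 ≡ 135^2 = 18225 ≡ 146 (mod 179)
129^256 ≡ 146^2 = 21316 ≡ 15 (mod 179)
129^512 ≡ 15^2 = 225 ≡ 46 (mod 179)
129^1024 ≡ 46^2 = 2116 ≡ 147 (mod 179)
129^1393 = 129^1024 · 129^256 · 129^64 · 129^32 · 129^16 · 129^1 ≡ 147 · 15 · 135 · 80 · 59 · 129 (mod 179).
Accumulate the product:
147 · 15 = 2205 ≡ 57
57 · 135 = 7695 ≡ 177
177 · 80 = 14160 ≡ 19
19 · 59 = 1121 ≡ 47
47 · 129 = 6063 ≡ 156

156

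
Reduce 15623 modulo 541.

15623 = 28×541 + 475, so 15623 ≡ 475 (mod 541).

475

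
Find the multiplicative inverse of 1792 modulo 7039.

4529

7039 = 3*1792 + 1663
1792 = 1*1663 + 129
1663 = 12*129 + 115
129 = 1*115 + 14
115 = 8*14 + 3
14 = 4*3 + 2
3 = 1*2 + 1
2 = 2*1 + 0
gcd(1792, 7039) = 1, so the inverse exists.
Back-substitute for 1:
1 = 1*3 − 1*2
  = −1*14 + 5*3
  = 5*115 − 41*14
  = −41*129 + 46*115
  = 46*1663 − 593*129
  = −593*1792 + 639*1663
  = 639*7039 − 2510*1792
So 1792⁻¹ ≡ −2510 ≡ 4529 (mod 7039).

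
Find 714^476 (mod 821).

By square-and-multiply:
476 in binary is 111011100, i.e. 476 = 256 + 128 + 64 + 16 + 8 + 4.
714^1 ≡ 714 (mod 821)
714^2 ≡ 714^2 = 509796 ≡ 776 (mod 821)
714^4 ≡ 776^2 = 602176 ≡ 383 (mod 821)
714^8 ≡ 383^2 = 146689 ≡ 551 (mod 821)
714^16 ≡ 551^2 = 303601 ≡ 652 (mod 821)
714^32 ≡ 652^2 = 425104 ≡ 647 (mod 821)
714^64 ≡ 647^2 = 418609 ≡ 720 (mod 821)
714^128 ≡ 720^2 = 518400 ≡ 349 (mod 821)
714^256 ≡ 349^2 = 121801 ≡ 293 (mod 821)
714^476 = 714^256 * 714^128 * 714^64 * 714^16 * 714^8 * 714^4 ≡ 293 * 349 * 720 * 652 * 551 * 383 (mod 821).
Accumulate the product:
293 * 349 = 102257 ≡ 453
453 * 720 = 326160 ≡ 223
223 * 652 = 145396 ≡ 79
79 * 551 = 43529 ≡ 16
16 * 383 = 6128 ≡ 381

381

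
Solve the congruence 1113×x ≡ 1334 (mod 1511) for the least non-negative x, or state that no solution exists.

1128

gcd(1113, 1511) = 1, so a unique solution mod 1511 exists.
1113⁻¹ ≡ 429 (mod 1511).
x ≡ 429×1334 ≡ 1128 (mod 1511).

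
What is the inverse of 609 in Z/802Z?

615

802 = 1×609 + 193
609 = 3×193 + 30
193 = 6×30 + 13
30 = 2×13 + 4
13 = 3×4 + 1
4 = 4×1 + 0
gcd(609, 802) = 1, so the inverse exists.
Back-substitute for 1:
1 = 1×13 − 3×4
  = −3×30 + 7×13
  = 7×193 − 45×30
  = −45×609 + 142×193
  = 142×802 − 187×609
So 609⁻¹ ≡ −187 ≡ 615 (mod 802).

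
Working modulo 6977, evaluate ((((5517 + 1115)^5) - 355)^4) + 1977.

5146

5517 + 1115 = 6632
(6632)^5 ≡ 4846 (mod 6977)
4846 - 355 = 4491
(4491)^4 ≡ 3169 (mod 6977)
3169 + 1977 = 5146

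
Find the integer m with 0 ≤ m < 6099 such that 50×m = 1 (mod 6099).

122

6099 = 121*50 + 49
50 = 1*49 + 1
49 = 49*1 + 0
gcd(50, 6099) = 1, so the inverse exists.
Bézout: 1 = −1*6099 + 122*50.
So 50⁻¹ ≡ 122 (mod 6099).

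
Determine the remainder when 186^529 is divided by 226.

186

529 in binary is 1000010001, i.e. 529 = 512 + 16 + 1.
186^1 ≡ 186 (mod 226)
186^2 ≡ 186^2 = 34596 ≡ 18 (mod 226)
186^4 ≡ 18^2 = 324 ≡ 98 (mod 226)
186^8 ≡ 98^2 = 9604 ≡ 112 (mod 226)
186^16 ≡ 112^2 = 12544 ≡ 114 (mod 226)
186^32 ≡ 114^2 = 12996 ≡ 114 (mod 226)
186^64 ≡ 114^2 = 12996 ≡ 114 (mod 226)
186^128 ≡ 114^2 = 12996 ≡ 114 (mod 226)
186^256 ≡ 114^2 = 12996 ≡ 114 (mod 226)
186^512 ≡ 114^2 = 12996 ≡ 114 (mod 226)
186^529 = 186^512 · 186^16 · 186^1 ≡ 114 · 114 · 186 (mod 226).
Accumulate the product:
114 · 114 = 12996 ≡ 114
114 · 186 = 21204 ≡ 186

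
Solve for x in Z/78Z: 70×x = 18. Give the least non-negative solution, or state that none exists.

27

gcd(70, 78) = 2, and 2 | 18, so solutions exist.
Divide through by 2: 35×x mod 39 = 9.
35⁻¹ ≡ 29 (mod 39).
x ≡ 29×9 ≡ 27 (mod 39).
The smallest non-negative solution is x = 27.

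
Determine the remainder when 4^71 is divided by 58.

4

71 in binary is 1000111, i.e. 71 = 64 + 4 + 2 + 1.
4^1 ≡ 4 (mod 58)
4^2 ≡ 4^2 = 16 (mod 58)
4^4 ≡ 16^2 = 256 ≡ 24 (mod 58)
4^8 ≡ 24^2 = 576 ≡ 54 (mod 58)
4^16 ≡ 54^2 = 2916 ≡ 16 (mod 58)
4^32 ≡ 16^2 = 256 ≡ 24 (mod 58)
4^64 ≡ 24^2 = 576 ≡ 54 (mod 58)
4^71 = 4^64 × 4^4 × 4^2 × 4^1 ≡ 54 × 24 × 16 × 4 (mod 58).
Accumulate the product:
54 × 24 = 1296 ≡ 20
20 × 16 = 320 ≡ 30
30 × 4 = 120 ≡ 4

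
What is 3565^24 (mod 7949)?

3142

24 in binary is 11000, i.e. 24 = 16 + 8.
3565^1 ≡ 3565 (mod 7949)
3565^2 ≡ 3565^2 = 12709225 ≡ 6723 (mod 7949)
3565^4 ≡ 6723^2 = 45198729 ≡ 715 (mod 7949)
3565^8 ≡ 715^2 = 511225 ≡ 2489 (mod 7949)
3565^16 ≡ 2489^2 = 6195121 ≡ 2850 (mod 7949)
3565^24 = 3565^16 · 3565^8 ≡ 2850 · 2489 (mod 7949).
2850 · 2489 = 7093650 ≡ 3142 (mod 7949).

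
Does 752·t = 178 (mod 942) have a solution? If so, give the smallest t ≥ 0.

242

gcd(752, 942) = 2, and 2 | 178, so solutions exist.
Divide through by 2: 376·t = 89 (mod 471).
376⁻¹ ≡ 352 (mod 471).
t ≡ 352·89 ≡ 242 (mod 471).
The smallest non-negative solution is t = 242.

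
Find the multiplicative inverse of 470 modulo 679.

666

By the extended Euclidean algorithm:
679 = 1·470 + 209
470 = 2·209 + 52
209 = 4·52 + 1
52 = 52·1 + 0
gcd(470, 679) = 1, so the inverse exists.
Bézout: 1 = 9·679 − 13·470.
So 470⁻¹ ≡ −13 ≡ 666 (mod 679).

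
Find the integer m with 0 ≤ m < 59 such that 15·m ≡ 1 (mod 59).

4

Run the extended Euclidean algorithm:
59 = 3*15 + 14
15 = 1*14 + 1
14 = 14*1 + 0
gcd(15, 59) = 1, so the inverse exists.
Bézout: 1 = −1*59 + 4*15.
So 15⁻¹ ≡ 4 (mod 59).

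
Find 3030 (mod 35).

20

3030 = 86*35 + 20, so 3030 ≡ 20 (mod 35).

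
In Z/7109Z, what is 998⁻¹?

2543

7109 = 7·998 + 123
998 = 8·123 + 14
123 = 8·14 + 11
14 = 1·11 + 3
11 = 3·3 + 2
3 = 1·2 + 1
2 = 2·1 + 0
gcd(998, 7109) = 1, so the inverse exists.
Bézout: 1 = −357·7109 + 2543·998.
So 998⁻¹ ≡ 2543 (mod 7109).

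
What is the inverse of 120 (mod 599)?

5

599 = 4×120 + 119
120 = 1×119 + 1
119 = 119×1 + 0
gcd(120, 599) = 1, so the inverse exists.
Bézout: 1 = −1×599 + 5×120.
So 120⁻¹ ≡ 5 (mod 599).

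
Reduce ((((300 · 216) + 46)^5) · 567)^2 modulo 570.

300 · 216 = 64800 ≡ 390 (mod 570)
390 + 46 = 436
(436)^5 ≡ 436 (mod 570)
436 · 567 = 247212 ≡ 402 (mod 570)
(402)^2 ≡ 294 (mod 570)

294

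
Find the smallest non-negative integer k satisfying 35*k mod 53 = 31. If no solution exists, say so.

13

gcd(35, 53) = 1, so a unique solution mod 53 exists.
35⁻¹ ≡ 50 (mod 53).
k ≡ 50*31 ≡ 13 (mod 53).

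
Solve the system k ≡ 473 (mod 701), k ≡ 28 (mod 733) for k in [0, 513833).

701⁻¹ mod 733: 701·481 ≡ 1 (mod 733), so 701⁻¹ ≡ 481.
k = 473 + 701·((28 − 473)·481 mod 733) = 473 + 701·724 = 507997.
Check: 507997 mod 701 = 473, 507997 mod 733 = 28. ✓

507997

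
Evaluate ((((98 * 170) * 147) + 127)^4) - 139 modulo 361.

228

98 * 170 = 16660 ≡ 54 (mod 361)
54 * 147 = 7938 ≡ 357 (mod 361)
357 + 127 = 484 ≡ 123 (mod 361)
(123)^4 ≡ 6 (mod 361)
6 - 139 = -133 ≡ 228 (mod 361)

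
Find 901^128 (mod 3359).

Compute successive squares:
901^1 ≡ 901 (mod 3359)
901^2 ≡ 901^2 = 811801 ≡ 2282 (mod 3359)
901^4 ≡ 2282^2 = 5207524 ≡ 1074 (mod 3359)
901^8 ≡ 1074^2 = 1153476 ≡ 1339 (mod 3359)
901^16 ≡ 1339^2 = 1792921 ≡ 2574 (mod 3359)
901^32 ≡ 2574^2 = 6625476 ≡ 1528 (mod 3359)
901^64 ≡ 1528^2 = 2334784 ≡ 279 (mod 3359)
901^128 ≡ 279^2 = 77841 ≡ 584 (mod 3359)
So 901^128 ≡ 584 (mod 3359).

584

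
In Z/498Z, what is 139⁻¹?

43

By the extended Euclidean algorithm:
498 = 3·139 + 81
139 = 1·81 + 58
81 = 1·58 + 23
58 = 2·23 + 12
23 = 1·12 + 11
12 = 1·11 + 1
11 = 11·1 + 0
gcd(139, 498) = 1, so the inverse exists.
Bézout: 1 = −12·498 + 43·139.
So 139⁻¹ ≡ 43 (mod 498).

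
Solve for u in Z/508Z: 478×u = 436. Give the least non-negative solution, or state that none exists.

gcd(478, 508) = 2, and 2 | 436, so solutions exist.
Divide through by 2: 239×u ≡ 218 (mod 254).
239⁻¹ ≡ 237 (mod 254).
u ≡ 237×218 ≡ 104 (mod 254).
The smallest non-negative solution is u = 104.

104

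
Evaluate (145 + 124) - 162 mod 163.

107

145 + 124 = 269 ≡ 106 (mod 163)
106 - 162 = -56 ≡ 107 (mod 163)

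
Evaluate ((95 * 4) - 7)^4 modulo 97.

95 * 4 = 380 ≡ 89 (mod 97)
89 - 7 = 82
(82)^4 ≡ 88 (mod 97)

88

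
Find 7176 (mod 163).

7176 = 44*163 + 4, so 7176 ≡ 4 (mod 163).

4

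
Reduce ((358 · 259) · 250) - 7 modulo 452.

125

358 · 259 = 92722 ≡ 62 (mod 452)
62 · 250 = 15500 ≡ 132 (mod 452)
132 - 7 = 125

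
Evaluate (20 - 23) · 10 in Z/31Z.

20 - 23 = -3 ≡ 28 (mod 31)
28 · 10 = 280 ≡ 1 (mod 31)

1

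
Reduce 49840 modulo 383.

50

49840 = 130×383 + 50, so 49840 ≡ 50 (mod 383).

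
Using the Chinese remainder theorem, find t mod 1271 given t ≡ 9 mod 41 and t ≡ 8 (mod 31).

41⁻¹ mod 31: 41·28 ≡ 1 (mod 31), so 41⁻¹ ≡ 28.
t = 9 + 41·((8 − 9)·28 mod 31) = 9 + 41·3 = 132.

132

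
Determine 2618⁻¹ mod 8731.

7387

By the extended Euclidean algorithm:
8731 = 3·2618 + 877
2618 = 2·877 + 864
877 = 1·864 + 13
864 = 66·13 + 6
13 = 2·6 + 1
6 = 6·1 + 0
gcd(2618, 8731) = 1, so the inverse exists.
Bézout: 1 = 403·8731 − 1344·2618.
So 2618⁻¹ ≡ −1344 ≡ 7387 (mod 8731).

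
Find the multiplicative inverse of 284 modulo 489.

489 = 1×284 + 205
284 = 1×205 + 79
205 = 2×79 + 47
79 = 1×47 + 32
47 = 1×32 + 15
32 = 2×15 + 2
15 = 7×2 + 1
2 = 2×1 + 0
gcd(284, 489) = 1, so the inverse exists.
Back-substitute for 1:
1 = 1×15 − 7×2
  = −7×32 + 15×15
  = 15×47 − 22×32
  = −22×79 + 37×47
  = 37×205 − 96×79
  = −96×284 + 133×205
  = 133×489 − 229×284
So 284⁻¹ ≡ −229 ≡ 260 (mod 489).

260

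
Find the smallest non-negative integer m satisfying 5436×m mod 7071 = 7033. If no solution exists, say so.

gcd(5436, 7071) = 3, and 3 does not divide 7033.
So the congruence has no solution.

no solution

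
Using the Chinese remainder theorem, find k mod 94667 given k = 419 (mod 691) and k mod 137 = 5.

47407

691⁻¹ mod 137: 691×23 ≡ 1 (mod 137), so 691⁻¹ ≡ 23.
k = 419 + 691×((5 − 419)×23 mod 137) = 419 + 691×68 = 47407.
Check: 47407 mod 691 = 419, 47407 mod 137 = 5. ✓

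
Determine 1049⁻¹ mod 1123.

865

1123 = 1·1049 + 74
1049 = 14·74 + 13
74 = 5·13 + 9
13 = 1·9 + 4
9 = 2·4 + 1
4 = 4·1 + 0
gcd(1049, 1123) = 1, so the inverse exists.
Bézout: 1 = 241·1123 − 258·1049.
So 1049⁻¹ ≡ −258 ≡ 865 (mod 1123).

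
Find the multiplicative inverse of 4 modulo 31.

By the extended Euclidean algorithm:
31 = 7*4 + 3
4 = 1*3 + 1
3 = 3*1 + 0
gcd(4, 31) = 1, so the inverse exists.
Back-substitute for 1:
1 = 1*4 − 1*3
  = −1*31 + 8*4
So 4⁻¹ ≡ 8 (mod 31).

8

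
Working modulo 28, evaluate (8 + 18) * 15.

26

8 + 18 = 26
26 * 15 = 390 ≡ 26 (mod 28)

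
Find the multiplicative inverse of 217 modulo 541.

182

541 = 2*217 + 107
217 = 2*107 + 3
107 = 35*3 + 2
3 = 1*2 + 1
2 = 2*1 + 0
gcd(217, 541) = 1, so the inverse exists.
Back-substitute for 1:
1 = 1*3 − 1*2
  = −1*107 + 36*3
  = 36*217 − 73*107
  = −73*541 + 182*217
So 217⁻¹ ≡ 182 (mod 541).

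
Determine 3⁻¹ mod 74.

25

By the extended Euclidean algorithm:
74 = 24·3 + 2
3 = 1·2 + 1
2 = 2·1 + 0
gcd(3, 74) = 1, so the inverse exists.
Back-substitute for 1:
1 = 1·3 − 1·2
  = −1·74 + 25·3
So 3⁻¹ ≡ 25 (mod 74).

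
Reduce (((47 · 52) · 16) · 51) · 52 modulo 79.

34

47 · 52 = 2444 ≡ 74 (mod 79)
74 · 16 = 1184 ≡ 78 (mod 79)
78 · 51 = 3978 ≡ 28 (mod 79)
28 · 52 = 1456 ≡ 34 (mod 79)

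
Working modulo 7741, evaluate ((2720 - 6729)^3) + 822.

211

2720 - 6729 = -4009 ≡ 3732 (mod 7741)
(3732)^3 ≡ 7130 (mod 7741)
7130 + 822 = 7952 ≡ 211 (mod 7741)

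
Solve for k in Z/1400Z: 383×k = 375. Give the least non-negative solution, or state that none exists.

425

gcd(383, 1400) = 1, so a unique solution mod 1400 exists.
383⁻¹ ≡ 647 (mod 1400).
k ≡ 647×375 ≡ 425 (mod 1400).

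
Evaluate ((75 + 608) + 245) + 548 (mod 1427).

75 + 608 = 683
683 + 245 = 928
928 + 548 = 1476 ≡ 49 (mod 1427)

49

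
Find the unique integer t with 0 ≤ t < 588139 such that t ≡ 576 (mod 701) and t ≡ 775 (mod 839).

557871

701⁻¹ mod 839: 701·687 ≡ 1 (mod 839), so 701⁻¹ ≡ 687.
t = 576 + 701·((775 − 576)·687 mod 839) = 576 + 701·795 = 557871.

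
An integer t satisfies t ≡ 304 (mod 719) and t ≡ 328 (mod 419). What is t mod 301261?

719⁻¹ mod 419: 719×169 ≡ 1 (mod 419), so 719⁻¹ ≡ 169.
t = 304 + 719×((328 − 304)×169 mod 419) = 304 + 719×285 = 205219.
Check: 205219 mod 719 = 304, 205219 mod 419 = 328. ✓

205219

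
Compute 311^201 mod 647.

201 in binary is 11001001, i.e. 201 = 128 + 64 + 8 + 1.
311^1 ≡ 311 (mod 647)
311^2 ≡ 311^2 = 96721 ≡ 318 (mod 647)
311^4 ≡ 318^2 = 101124 ≡ 192 (mod 647)
311^8 ≡ 192^2 = 36864 ≡ 632 (mod 647)
311^16 ≡ 632^2 = 399424 ≡ 225 (mod 647)
311^32 ≡ 225^2 = 50625 ≡ 159 (mod 647)
311^64 ≡ 159^2 = 25281 ≡ 48 (mod 647)
311^128 ≡ 48^2 = 2304 ≡ 363 (mod 647)
311^201 = 311^128 · 311^64 · 311^8 · 311^1 ≡ 363 · 48 · 632 · 311 (mod 647).
Accumulate the product:
363 · 48 = 17424 ≡ 602
602 · 632 = 380464 ≡ 28
28 · 311 = 8708 ≡ 297

297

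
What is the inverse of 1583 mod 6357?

6357 = 4·1583 + 25
1583 = 63·25 + 8
25 = 3·8 + 1
8 = 8·1 + 0
gcd(1583, 6357) = 1, so the inverse exists.
Back-substitute for 1:
1 = 1·25 − 3·8
  = −3·1583 + 190·25
  = 190·6357 − 763·1583
So 1583⁻¹ ≡ −763 ≡ 5594 (mod 6357).

5594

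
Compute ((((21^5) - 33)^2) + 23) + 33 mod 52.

44

(21)^5 ≡ 21 (mod 52)
21 - 33 = -12 ≡ 40 (mod 52)
(40)^2 ≡ 40 (mod 52)
40 + 23 = 63 ≡ 11 (mod 52)
11 + 33 = 44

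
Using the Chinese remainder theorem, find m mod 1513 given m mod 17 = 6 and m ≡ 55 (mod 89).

856

17⁻¹ mod 89: 17·21 ≡ 1 (mod 89), so 17⁻¹ ≡ 21.
m = 6 + 17·((55 − 6)·21 mod 89) = 6 + 17·50 = 856.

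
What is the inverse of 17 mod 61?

61 = 3*17 + 10
17 = 1*10 + 7
10 = 1*7 + 3
7 = 2*3 + 1
3 = 3*1 + 0
gcd(17, 61) = 1, so the inverse exists.
Back-substitute for 1:
1 = 1*7 − 2*3
  = −2*10 + 3*7
  = 3*17 − 5*10
  = −5*61 + 18*17
So 17⁻¹ ≡ 18 (mod 61).

18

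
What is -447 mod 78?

-447 = -6×78 + 21, so -447 ≡ 21 (mod 78).

21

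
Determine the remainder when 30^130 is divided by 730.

Compute successive squares:
30^1 ≡ 30 (mod 730)
30^2 ≡ 30^2 = 900 ≡ 170 (mod 730)
30^4 ≡ 170^2 = 28900 ≡ 430 (mod 730)
30^8 ≡ 430^2 = 184900 ≡ 210 (mod 730)
30^16 ≡ 210^2 = 44100 ≡ 300 (mod 730)
30^32 ≡ 300^2 = 90000 ≡ 210 (mod 730)
30^64 ≡ 210^2 = 44100 ≡ 300 (mod 730)
30^128 ≡ 300^2 = 90000 ≡ 210 (mod 730)
30^130 = 30^128 * 30^2 ≡ 210 * 170 (mod 730).
210 * 170 = 35700 ≡ 660 (mod 730).

660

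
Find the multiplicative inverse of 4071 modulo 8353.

7680

Run the extended Euclidean algorithm:
8353 = 2·4071 + 211
4071 = 19·211 + 62
211 = 3·62 + 25
62 = 2·25 + 12
25 = 2·12 + 1
12 = 12·1 + 0
gcd(4071, 8353) = 1, so the inverse exists.
Back-substitute for 1:
1 = 1·25 − 2·12
  = −2·62 + 5·25
  = 5·211 − 17·62
  = −17·4071 + 328·211
  = 328·8353 − 673·4071
So 4071⁻¹ ≡ −673 ≡ 7680 (mod 8353).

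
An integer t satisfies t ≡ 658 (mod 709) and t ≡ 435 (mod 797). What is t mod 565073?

709⁻¹ mod 797: 709×480 ≡ 1 (mod 797), so 709⁻¹ ≡ 480.
t = 658 + 709×((435 − 658)×480 mod 797) = 658 + 709×555 = 394153.

394153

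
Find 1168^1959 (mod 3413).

1959 in binary is 11110100111, i.e. 1959 = 1024 + 512 + 256 + 128 + 32 + 4 + 2 + 1.
1168^1 ≡ 1168 (mod 3413)
1168^2 ≡ 1168^2 = 1364224 ≡ 2437 (mod 3413)
1168^4 ≡ 2437^2 = 5938969 ≡ 349 (mod 3413)
1168^8 ≡ 349^2 = 121801 ≡ 2346 (mod 3413)
1168^16 ≡ 2346^2 = 5503716 ≡ 1960 (mod 3413)
1168^32 ≡ 1960^2 = 3841600 ≡ 1975 (mod 3413)
1168^64 ≡ 1975^2 = 3900625 ≡ 2979 (mod 3413)
1168^128 ≡ 2979^2 = 8874441 ≡ 641 (mod 3413)
1168^256 ≡ 641^2 = 410881 ≡ 1321 (mod 3413)
1168^512 ≡ 1321^2 = 1745041 ≡ 998 (mod 3413)
1168^1024 ≡ 998^2 = 996004 ≡ 2821 (mod 3413)
1168^1959 = 1168^1024 × 1168^512 × 1168^256 × 1168^128 × 1168^32 × 1168^4 × 1168^2 × 1168^1 ≡ 2821 × 998 × 1321 × 641 × 1975 × 349 × 2437 × 1168 (mod 3413).
Accumulate the product:
2821 × 998 = 2815358 ≡ 3046
3046 × 1321 = 4023766 ≡ 3252
3252 × 641 = 2084532 ≡ 2602
2602 × 1975 = 5138950 ≡ 2385
2385 × 349 = 832365 ≡ 3006
3006 × 2437 = 7325622 ≡ 1324
1324 × 1168 = 1546432 ≡ 343

343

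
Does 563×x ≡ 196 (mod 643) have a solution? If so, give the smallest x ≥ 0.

94

gcd(563, 643) = 1, so a unique solution mod 643 exists.
563⁻¹ ≡ 217 (mod 643).
x ≡ 217×196 ≡ 94 (mod 643).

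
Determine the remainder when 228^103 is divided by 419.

228^1 ≡ 228 (mod 419)
228^2 ≡ 228^2 = 51984 ≡ 28 (mod 419)
228^4 ≡ 28^2 = 784 ≡ 365 (mod 419)
228^8 ≡ 365^2 = 133225 ≡ 402 (mod 419)
228^16 ≡ 402^2 = 161604 ≡ 289 (mod 419)
228^32 ≡ 289^2 = 83521 ≡ 140 (mod 419)
228^64 ≡ 140^2 = 19600 ≡ 326 (mod 419)
228^103 = 228^64 · 228^32 · 228^4 · 228^2 · 228^1 ≡ 326 · 140 · 365 · 28 · 228 (mod 419).
Accumulate the product:
326 · 140 = 45640 ≡ 388
388 · 365 = 141620 ≡ 417
417 · 28 = 11676 ≡ 363
363 · 228 = 82764 ≡ 221

221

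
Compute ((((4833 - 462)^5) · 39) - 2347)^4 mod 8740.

1336

4833 - 462 = 4371
(4371)^5 ≡ 4371 (mod 8740)
4371 · 39 = 170469 ≡ 4409 (mod 8740)
4409 - 2347 = 2062
(2062)^4 ≡ 1336 (mod 8740)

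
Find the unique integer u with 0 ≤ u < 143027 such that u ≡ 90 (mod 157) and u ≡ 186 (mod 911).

67600

157⁻¹ mod 911: 157·441 ≡ 1 (mod 911), so 157⁻¹ ≡ 441.
u = 90 + 157·((186 − 90)·441 mod 911) = 90 + 157·430 = 67600.
Check: 67600 mod 157 = 90, 67600 mod 911 = 186. ✓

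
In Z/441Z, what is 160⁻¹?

328

Run the extended Euclidean algorithm:
441 = 2×160 + 121
160 = 1×121 + 39
121 = 3×39 + 4
39 = 9×4 + 3
4 = 1×3 + 1
3 = 3×1 + 0
gcd(160, 441) = 1, so the inverse exists.
Back-substitute for 1:
1 = 1×4 − 1×3
  = −1×39 + 10×4
  = 10×121 − 31×39
  = −31×160 + 41×121
  = 41×441 − 113×160
So 160⁻¹ ≡ −113 ≡ 328 (mod 441).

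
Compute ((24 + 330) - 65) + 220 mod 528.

509

24 + 330 = 354
354 - 65 = 289
289 + 220 = 509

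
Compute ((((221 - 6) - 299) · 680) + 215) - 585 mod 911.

814

221 - 6 = 215
215 - 299 = -84 ≡ 827 (mod 911)
827 · 680 = 562360 ≡ 273 (mod 911)
273 + 215 = 488
488 - 585 = -97 ≡ 814 (mod 911)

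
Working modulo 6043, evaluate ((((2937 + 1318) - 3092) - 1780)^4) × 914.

3020

2937 + 1318 = 4255
4255 - 3092 = 1163
1163 - 1780 = -617 ≡ 5426 (mod 6043)
(5426)^4 ≡ 400 (mod 6043)
400 × 914 = 365600 ≡ 3020 (mod 6043)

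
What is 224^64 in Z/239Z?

By square-and-multiply:
224^1 ≡ 224 (mod 239)
224^2 ≡ 224^2 = 50176 ≡ 225 (mod 239)
224^4 ≡ 225^2 = 50625 ≡ 196 (mod 239)
224^8 ≡ 196^2 = 38416 ≡ 176 (mod 239)
224^16 ≡ 176^2 = 30976 ≡ 145 (mod 239)
224^32 ≡ 145^2 = 21025 ≡ 232 (mod 239)
224^64 ≡ 232^2 = 53824 ≡ 49 (mod 239)
So 224^64 ≡ 49 (mod 239).

49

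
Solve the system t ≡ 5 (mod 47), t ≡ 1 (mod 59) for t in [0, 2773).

47⁻¹ mod 59: 47×54 ≡ 1 (mod 59), so 47⁻¹ ≡ 54.
t = 5 + 47×((1 − 5)×54 mod 59) = 5 + 47×20 = 945.
Check: 945 mod 47 = 5, 945 mod 59 = 1. ✓

945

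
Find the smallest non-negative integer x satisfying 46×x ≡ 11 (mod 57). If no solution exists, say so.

gcd(46, 57) = 1, so a unique solution mod 57 exists.
46⁻¹ ≡ 31 (mod 57).
x ≡ 31×11 ≡ 56 (mod 57).

56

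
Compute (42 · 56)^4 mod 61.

9

42 · 56 = 2352 ≡ 34 (mod 61)
(34)^4 ≡ 9 (mod 61)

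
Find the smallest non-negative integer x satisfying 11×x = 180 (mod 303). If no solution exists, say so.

99

gcd(11, 303) = 1, so a unique solution mod 303 exists.
11⁻¹ ≡ 248 (mod 303).
x ≡ 248×180 ≡ 99 (mod 303).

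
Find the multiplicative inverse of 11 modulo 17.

14

17 = 1×11 + 6
11 = 1×6 + 5
6 = 1×5 + 1
5 = 5×1 + 0
gcd(11, 17) = 1, so the inverse exists.
Back-substitute for 1:
1 = 1×6 − 1×5
  = −1×11 + 2×6
  = 2×17 − 3×11
So 11⁻¹ ≡ −3 ≡ 14 (mod 17).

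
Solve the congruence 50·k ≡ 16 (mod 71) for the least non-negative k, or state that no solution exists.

6

gcd(50, 71) = 1, so a unique solution mod 71 exists.
50⁻¹ ≡ 27 (mod 71).
k ≡ 27·16 ≡ 6 (mod 71).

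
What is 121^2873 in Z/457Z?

32

Using repeated squaring:
121^1 ≡ 121 (mod 457)
121^2 ≡ 121^2 = 14641 ≡ 17 (mod 457)
121^4 ≡ 17^2 = 289 (mod 457)
121^8 ≡ 289^2 = 83521 ≡ 347 (mod 457)
121^16 ≡ 347^2 = 120409 ≡ 218 (mod 457)
121^32 ≡ 218^2 = 47524 ≡ 453 (mod 457)
121^64 ≡ 453^2 = 205209 ≡ 16 (mod 457)
121^128 ≡ 16^2 = 256 (mod 457)
121^256 ≡ 256^2 = 65536 ≡ 185 (mod 457)
121^512 ≡ 185^2 = 34225 ≡ 407 (mod 457)
121^1024 ≡ 407^2 = 165649 ≡ 215 (mod 457)
121^2048 ≡ 215^2 = 46225 ≡ 68 (mod 457)
121^2873 = 121^2048 × 121^512 × 121^256 × 121^32 × 121^16 × 121^8 × 121^1 ≡ 68 × 407 × 185 × 453 × 218 × 347 × 121 (mod 457).
Accumulate the product:
68 × 407 = 27676 ≡ 256
256 × 185 = 47360 ≡ 289
289 × 453 = 130917 ≡ 215
215 × 218 = 46870 ≡ 256
256 × 347 = 88832 ≡ 174
174 × 121 = 21054 ≡ 32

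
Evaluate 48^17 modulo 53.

By square-and-multiply:
48^1 ≡ 48 (mod 53)
48^2 ≡ 48^2 = 2304 ≡ 25 (mod 53)
48^4 ≡ 25^2 = 625 ≡ 42 (mod 53)
48^8 ≡ 42^2 = 1764 ≡ 15 (mod 53)
48^16 ≡ 15^2 = 225 ≡ 13 (mod 53)
48^17 = 48^16 × 48^1 ≡ 13 × 48 (mod 53).
13 × 48 = 624 ≡ 41 (mod 53).

41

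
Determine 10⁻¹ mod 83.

83 = 8*10 + 3
10 = 3*3 + 1
3 = 3*1 + 0
gcd(10, 83) = 1, so the inverse exists.
Bézout: 1 = −3*83 + 25*10.
So 10⁻¹ ≡ 25 (mod 83).

25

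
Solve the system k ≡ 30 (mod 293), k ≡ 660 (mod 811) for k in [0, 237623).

293⁻¹ mod 811: 293*656 ≡ 1 (mod 811), so 293⁻¹ ≡ 656.
k = 30 + 293*((660 − 30)*656 mod 811) = 30 + 293*481 = 140963.

140963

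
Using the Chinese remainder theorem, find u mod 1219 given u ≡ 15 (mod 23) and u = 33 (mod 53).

245

23⁻¹ mod 53: 23·30 ≡ 1 (mod 53), so 23⁻¹ ≡ 30.
u = 15 + 23·((33 − 15)·30 mod 53) = 15 + 23·10 = 245.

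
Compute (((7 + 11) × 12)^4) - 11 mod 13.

3

7 + 11 = 18 ≡ 5 (mod 13)
5 × 12 = 60 ≡ 8 (mod 13)
(8)^4 ≡ 1 (mod 13)
1 - 11 = -10 ≡ 3 (mod 13)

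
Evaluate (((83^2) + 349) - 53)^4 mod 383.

295

(83)^2 ≡ 378 (mod 383)
378 + 349 = 727 ≡ 344 (mod 383)
344 - 53 = 291
(291)^4 ≡ 295 (mod 383)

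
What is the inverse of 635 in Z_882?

882 = 1×635 + 247
635 = 2×247 + 141
247 = 1×141 + 106
141 = 1×106 + 35
106 = 3×35 + 1
35 = 35×1 + 0
gcd(635, 882) = 1, so the inverse exists.
Back-substitute for 1:
1 = 1×106 − 3×35
  = −3×141 + 4×106
  = 4×247 − 7×141
  = −7×635 + 18×247
  = 18×882 − 25×635
So 635⁻¹ ≡ −25 ≡ 857 (mod 882).

857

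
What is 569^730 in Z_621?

730 in binary is 1011011010, i.e. 730 = 512 + 128 + 64 + 16 + 8 + 2.
569^1 ≡ 569 (mod 621)
569^2 ≡ 569^2 = 323761 ≡ 220 (mod 621)
569^4 ≡ 220^2 = 48400 ≡ 583 (mod 621)
569^8 ≡ 583^2 = 339889 ≡ 202 (mod 621)
569^16 ≡ 202^2 = 40804 ≡ 439 (mod 621)
569^32 ≡ 439^2 = 192721 ≡ 211 (mod 621)
569^64 ≡ 211^2 = 44521 ≡ 430 (mod 621)
569^128 ≡ 430^2 = 184900 ≡ 463 (mod 621)
569^256 ≡ 463^2 = 214369 ≡ 124 (mod 621)
569^512 ≡ 124^2 = 15376 ≡ 472 (mod 621)
569^730 = 569^512 × 569^128 × 569^64 × 569^16 × 569^8 × 569^2 ≡ 472 × 463 × 430 × 439 × 202 × 220 (mod 621).
Accumulate the product:
472 × 463 = 218536 ≡ 565
565 × 430 = 242950 ≡ 139
139 × 439 = 61021 ≡ 163
163 × 202 = 32926 ≡ 13
13 × 220 = 2860 ≡ 376

376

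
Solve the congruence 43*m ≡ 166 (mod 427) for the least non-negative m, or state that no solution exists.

411

gcd(43, 427) = 1, so a unique solution mod 427 exists.
43⁻¹ ≡ 288 (mod 427).
m ≡ 288*166 ≡ 411 (mod 427).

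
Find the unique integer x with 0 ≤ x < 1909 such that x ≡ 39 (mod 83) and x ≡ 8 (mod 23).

537

83⁻¹ mod 23: 83*5 ≡ 1 (mod 23), so 83⁻¹ ≡ 5.
x = 39 + 83*((8 − 39)*5 mod 23) = 39 + 83*6 = 537.
Check: 537 mod 83 = 39, 537 mod 23 = 8. ✓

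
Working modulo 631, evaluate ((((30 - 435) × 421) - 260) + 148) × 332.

26

30 - 435 = -405 ≡ 226 (mod 631)
226 × 421 = 95146 ≡ 496 (mod 631)
496 - 260 = 236
236 + 148 = 384
384 × 332 = 127488 ≡ 26 (mod 631)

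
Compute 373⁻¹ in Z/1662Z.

655

1662 = 4*373 + 170
373 = 2*170 + 33
170 = 5*33 + 5
33 = 6*5 + 3
5 = 1*3 + 2
3 = 1*2 + 1
2 = 2*1 + 0
gcd(373, 1662) = 1, so the inverse exists.
Back-substitute for 1:
1 = 1*3 − 1*2
  = −1*5 + 2*3
  = 2*33 − 13*5
  = −13*170 + 67*33
  = 67*373 − 147*170
  = −147*1662 + 655*373
So 373⁻¹ ≡ 655 (mod 1662).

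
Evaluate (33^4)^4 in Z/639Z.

(33)^4 ≡ 576 (mod 639)
(576)^4 ≡ 333 (mod 639)

333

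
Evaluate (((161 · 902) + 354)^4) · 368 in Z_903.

23

161 · 902 = 145222 ≡ 742 (mod 903)
742 + 354 = 1096 ≡ 193 (mod 903)
(193)^4 ≡ 508 (mod 903)
508 · 368 = 186944 ≡ 23 (mod 903)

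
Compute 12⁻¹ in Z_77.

45

77 = 6*12 + 5
12 = 2*5 + 2
5 = 2*2 + 1
2 = 2*1 + 0
gcd(12, 77) = 1, so the inverse exists.
Bézout: 1 = 5*77 − 32*12.
So 12⁻¹ ≡ −32 ≡ 45 (mod 77).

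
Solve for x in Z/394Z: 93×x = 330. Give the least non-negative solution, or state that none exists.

334

gcd(93, 394) = 1, so a unique solution mod 394 exists.
93⁻¹ ≡ 161 (mod 394).
x ≡ 161×330 ≡ 334 (mod 394).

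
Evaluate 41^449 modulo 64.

41

By square-and-multiply:
449 in binary is 111000001, i.e. 449 = 256 + 128 + 64 + 1.
41^1 ≡ 41 (mod 64)
41^2 ≡ 41^2 = 1681 ≡ 17 (mod 64)
41^4 ≡ 17^2 = 289 ≡ 33 (mod 64)
41^8 ≡ 33^2 = 1089 ≡ 1 (mod 64)
41^16 ≡ 1^2 = 1 (mod 64)
41^32 ≡ 1^2 = 1 (mod 64)
41^64 ≡ 1^2 = 1 (mod 64)
41^128 ≡ 1^2 = 1 (mod 64)
41^256 ≡ 1^2 = 1 (mod 64)
41^449 = 41^256 × 41^128 × 41^64 × 41^1 ≡ 1 × 1 × 1 × 41 (mod 64).
Accumulate the product:
1 × 1 = 1
1 × 1 = 1
1 × 41 = 41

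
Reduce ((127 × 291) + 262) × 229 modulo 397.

355

127 × 291 = 36957 ≡ 36 (mod 397)
36 + 262 = 298
298 × 229 = 68242 ≡ 355 (mod 397)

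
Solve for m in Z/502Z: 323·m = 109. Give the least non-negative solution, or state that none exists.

5

gcd(323, 502) = 1, so a unique solution mod 502 exists.
323⁻¹ ≡ 129 (mod 502).
m ≡ 129·109 ≡ 5 (mod 502).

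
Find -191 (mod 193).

2

-191 = -1×193 + 2, so -191 ≡ 2 (mod 193).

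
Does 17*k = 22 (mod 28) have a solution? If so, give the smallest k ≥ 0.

26

gcd(17, 28) = 1, so a unique solution mod 28 exists.
17⁻¹ ≡ 5 (mod 28).
k ≡ 5*22 ≡ 26 (mod 28).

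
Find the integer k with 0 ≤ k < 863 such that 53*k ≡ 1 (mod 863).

114

Apply the Euclidean algorithm and back-substitute:
863 = 16×53 + 15
53 = 3×15 + 8
15 = 1×8 + 7
8 = 1×7 + 1
7 = 7×1 + 0
gcd(53, 863) = 1, so the inverse exists.
Back-substitute for 1:
1 = 1×8 − 1×7
  = −1×15 + 2×8
  = 2×53 − 7×15
  = −7×863 + 114×53
So 53⁻¹ ≡ 114 (mod 863).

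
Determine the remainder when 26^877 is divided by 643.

28

By square-and-multiply:
877 in binary is 1101101101, i.e. 877 = 512 + 256 + 64 + 32 + 8 + 4 + 1.
26^1 ≡ 26 (mod 643)
26^2 ≡ 26^2 = 676 ≡ 33 (mod 643)
26^4 ≡ 33^2 = 1089 ≡ 446 (mod 643)
26^8 ≡ 446^2 = 198916 ≡ 229 (mod 643)
26^16 ≡ 229^2 = 52441 ≡ 358 (mod 643)
26^32 ≡ 358^2 = 128164 ≡ 207 (mod 643)
26^64 ≡ 207^2 = 42849 ≡ 411 (mod 643)
26^128 ≡ 411^2 = 168921 ≡ 455 (mod 643)
26^256 ≡ 455^2 = 207025 ≡ 622 (mod 643)
26^512 ≡ 622^2 = 386884 ≡ 441 (mod 643)
26^877 = 26^512 * 26^256 * 26^64 * 26^32 * 26^8 * 26^4 * 26^1 ≡ 441 * 622 * 411 * 207 * 229 * 446 * 26 (mod 643).
Accumulate the product:
441 * 622 = 274302 ≡ 384
384 * 411 = 157824 ≡ 289
289 * 207 = 59823 ≡ 24
24 * 229 = 5496 ≡ 352
352 * 446 = 156992 ≡ 100
100 * 26 = 2600 ≡ 28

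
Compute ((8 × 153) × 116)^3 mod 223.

8 × 153 = 1224 ≡ 109 (mod 223)
109 × 116 = 12644 ≡ 156 (mod 223)
(156)^3 ≡ 64 (mod 223)

64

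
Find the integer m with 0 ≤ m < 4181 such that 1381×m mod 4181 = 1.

By the extended Euclidean algorithm:
4181 = 3*1381 + 38
1381 = 36*38 + 13
38 = 2*13 + 12
13 = 1*12 + 1
12 = 12*1 + 0
gcd(1381, 4181) = 1, so the inverse exists.
Back-substitute for 1:
1 = 1*13 − 1*12
  = −1*38 + 3*13
  = 3*1381 − 109*38
  = −109*4181 + 330*1381
So 1381⁻¹ ≡ 330 (mod 4181).

330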